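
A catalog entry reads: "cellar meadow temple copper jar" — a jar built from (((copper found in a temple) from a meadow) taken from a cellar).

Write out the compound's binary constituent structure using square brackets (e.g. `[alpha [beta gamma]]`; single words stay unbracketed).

[[cellar [meadow [temple copper]]] jar]

Overall it is a kind of jar; the modifier is "cellar meadow temple copper".
"cellar meadow temple copper" → head "copper" (specifically "meadow temple copper"), modifier "cellar".
"meadow temple copper" → head "copper" (specifically "temple copper"), modifier "meadow".
"temple copper" → head "copper", modifier "temple".
Assembled: [[cellar [meadow [temple copper]]] jar].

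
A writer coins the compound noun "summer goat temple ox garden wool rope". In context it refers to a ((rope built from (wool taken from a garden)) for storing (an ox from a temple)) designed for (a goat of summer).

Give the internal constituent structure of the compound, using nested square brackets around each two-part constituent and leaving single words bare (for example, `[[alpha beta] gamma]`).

[[summer goat] [[temple ox] [[garden wool] rope]]]

At the top level: head "rope" (specifically "temple ox garden wool rope"); modifier "summer goat".
Inside "summer goat": head "goat", modifier "summer".
Inside "temple ox garden wool rope": head "rope" (specifically "garden wool rope"), modifier "temple ox".
Inside "temple ox": head "ox", modifier "temple".
Inside "garden wool rope": head "rope", modifier "garden wool".
Inside "garden wool": head "wool", modifier "garden".
Putting it together: [[summer goat] [[temple ox] [[garden wool] rope]]].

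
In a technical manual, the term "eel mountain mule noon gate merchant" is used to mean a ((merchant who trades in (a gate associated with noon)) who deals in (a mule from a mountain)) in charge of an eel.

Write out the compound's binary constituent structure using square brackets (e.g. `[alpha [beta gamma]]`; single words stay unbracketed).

Overall it is a kind of merchant (specifically "mountain mule noon gate merchant"); the modifier is "eel".
Within "mountain mule noon gate merchant", the head is "merchant" (specifically "noon gate merchant") and the modifier is "mountain mule".
Within "mountain mule", the head is "mule" and the modifier is "mountain".
Within "noon gate merchant", the head is "merchant" and the modifier is "noon gate".
Within "noon gate", the head is "gate" and the modifier is "noon".
So the structure is [eel [[mountain mule] [[noon gate] merchant]]].

[eel [[mountain mule] [[noon gate] merchant]]]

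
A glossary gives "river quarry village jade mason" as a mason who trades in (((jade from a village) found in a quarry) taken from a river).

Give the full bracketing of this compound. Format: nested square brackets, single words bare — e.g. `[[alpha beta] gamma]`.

Overall it is a kind of mason; the modifier is "river quarry village jade".
"river quarry village jade" → head "jade" (specifically "quarry village jade"), modifier "river".
"quarry village jade" → head "jade" (specifically "village jade"), modifier "quarry".
"village jade" → head "jade", modifier "village".
So the structure is [[river [quarry [village jade]]] mason].

[[river [quarry [village jade]]] mason]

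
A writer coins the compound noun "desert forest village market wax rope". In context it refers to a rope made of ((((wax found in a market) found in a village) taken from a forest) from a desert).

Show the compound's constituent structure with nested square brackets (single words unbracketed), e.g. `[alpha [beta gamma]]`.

Whole compound: head "rope", modifier "desert forest village market wax".
Inside "desert forest village market wax": head "wax" (specifically "forest village market wax"), modifier "desert".
Inside "forest village market wax": head "wax" (specifically "village market wax"), modifier "forest".
Inside "village market wax": head "wax" (specifically "market wax"), modifier "village".
Inside "market wax": head "wax", modifier "market".
So the structure is [[desert [forest [village [market wax]]]] rope].

[[desert [forest [village [market wax]]]] rope]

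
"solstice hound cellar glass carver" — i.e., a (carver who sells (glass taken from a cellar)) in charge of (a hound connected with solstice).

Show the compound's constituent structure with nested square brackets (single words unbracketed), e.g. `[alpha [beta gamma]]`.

The outermost head in the paraphrase is "carver" (specifically "cellar glass carver"), modified by "solstice hound".
Within "solstice hound", the head is "hound" and the modifier is "solstice".
Within "cellar glass carver", the head is "carver" and the modifier is "cellar glass".
Within "cellar glass", the head is "glass" and the modifier is "cellar".
Putting it together: [[solstice hound] [[cellar glass] carver]].

[[solstice hound] [[cellar glass] carver]]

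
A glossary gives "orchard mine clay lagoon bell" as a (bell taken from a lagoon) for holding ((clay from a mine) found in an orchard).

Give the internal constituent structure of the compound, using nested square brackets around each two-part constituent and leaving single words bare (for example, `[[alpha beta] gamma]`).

At the top level: head "bell" (specifically "lagoon bell"); modifier "orchard mine clay".
Inside "orchard mine clay": head "clay" (specifically "mine clay"), modifier "orchard".
Inside "mine clay": head "clay", modifier "mine".
Inside "lagoon bell": head "bell", modifier "lagoon".
Assembled: [[orchard [mine clay]] [lagoon bell]].

[[orchard [mine clay]] [lagoon bell]]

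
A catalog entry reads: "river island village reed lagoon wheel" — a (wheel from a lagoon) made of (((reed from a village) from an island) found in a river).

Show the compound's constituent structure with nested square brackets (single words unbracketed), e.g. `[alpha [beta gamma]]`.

Whole compound: head "wheel" (specifically "lagoon wheel"), modifier "river island village reed".
"river island village reed" → head "reed" (specifically "island village reed"), modifier "river".
"island village reed" → head "reed" (specifically "village reed"), modifier "island".
"village reed" → head "reed", modifier "village".
"lagoon wheel" → head "wheel", modifier "lagoon".
Putting it together: [[river [island [village reed]]] [lagoon wheel]].

[[river [island [village reed]]] [lagoon wheel]]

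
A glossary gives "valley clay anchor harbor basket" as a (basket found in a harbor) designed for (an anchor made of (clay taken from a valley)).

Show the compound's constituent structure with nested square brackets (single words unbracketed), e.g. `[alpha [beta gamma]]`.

At the top level: head "basket" (specifically "harbor basket"); modifier "valley clay anchor".
"valley clay anchor" → head "anchor", modifier "valley clay".
"valley clay" → head "clay", modifier "valley".
"harbor basket" → head "basket", modifier "harbor".
Putting it together: [[[valley clay] anchor] [harbor basket]].

[[[valley clay] anchor] [harbor basket]]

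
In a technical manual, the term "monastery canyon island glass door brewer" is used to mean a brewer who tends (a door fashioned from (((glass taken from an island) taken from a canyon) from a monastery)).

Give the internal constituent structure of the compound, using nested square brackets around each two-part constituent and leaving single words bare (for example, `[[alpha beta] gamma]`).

[[[monastery [canyon [island glass]]] door] brewer]

Whole compound: head "brewer", modifier "monastery canyon island glass door".
Inside "monastery canyon island glass door": head "door", modifier "monastery canyon island glass".
Inside "monastery canyon island glass": head "glass" (specifically "canyon island glass"), modifier "monastery".
Inside "canyon island glass": head "glass" (specifically "island glass"), modifier "canyon".
Inside "island glass": head "glass", modifier "island".
Assembled: [[[monastery [canyon [island glass]]] door] brewer].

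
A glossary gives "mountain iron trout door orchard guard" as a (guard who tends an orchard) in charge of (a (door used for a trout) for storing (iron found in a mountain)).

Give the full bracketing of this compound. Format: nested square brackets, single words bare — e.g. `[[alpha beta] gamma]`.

At the top level: head "guard" (specifically "orchard guard"); modifier "mountain iron trout door".
Within "mountain iron trout door", the head is "door" (specifically "trout door") and the modifier is "mountain iron".
Within "mountain iron", the head is "iron" and the modifier is "mountain".
Within "trout door", the head is "door" and the modifier is "trout".
Within "orchard guard", the head is "guard" and the modifier is "orchard".
Assembled: [[[mountain iron] [trout door]] [orchard guard]].

[[[mountain iron] [trout door]] [orchard guard]]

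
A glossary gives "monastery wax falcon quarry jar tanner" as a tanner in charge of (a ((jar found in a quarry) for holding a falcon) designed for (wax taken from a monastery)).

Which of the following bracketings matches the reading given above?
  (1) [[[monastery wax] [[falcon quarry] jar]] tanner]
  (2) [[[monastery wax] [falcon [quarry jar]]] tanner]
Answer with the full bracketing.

[[[monastery wax] [falcon [quarry jar]]] tanner]

The paraphrase's head is the "tanner" part ("tanner"); its modifier is "monastery wax falcon quarry jar".
That top-level split, carried through the inner groups, gives [[[monastery wax] [falcon [quarry jar]]] tanner].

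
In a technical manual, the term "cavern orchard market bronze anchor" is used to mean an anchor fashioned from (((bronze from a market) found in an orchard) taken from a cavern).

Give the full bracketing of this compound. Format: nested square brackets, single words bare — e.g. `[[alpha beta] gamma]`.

At the top level: head "anchor"; modifier "cavern orchard market bronze".
"cavern orchard market bronze" → head "bronze" (specifically "orchard market bronze"), modifier "cavern".
"orchard market bronze" → head "bronze" (specifically "market bronze"), modifier "orchard".
"market bronze" → head "bronze", modifier "market".
Assembled: [[cavern [orchard [market bronze]]] anchor].

[[cavern [orchard [market bronze]]] anchor]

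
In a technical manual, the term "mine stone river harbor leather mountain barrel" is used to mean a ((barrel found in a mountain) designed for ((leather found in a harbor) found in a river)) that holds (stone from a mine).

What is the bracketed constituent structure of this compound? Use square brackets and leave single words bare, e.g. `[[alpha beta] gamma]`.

At the top level: head "barrel" (specifically "river harbor leather mountain barrel"); modifier "mine stone".
Within "mine stone", the head is "stone" and the modifier is "mine".
Within "river harbor leather mountain barrel", the head is "barrel" (specifically "mountain barrel") and the modifier is "river harbor leather".
Within "river harbor leather", the head is "leather" (specifically "harbor leather") and the modifier is "river".
Within "harbor leather", the head is "leather" and the modifier is "harbor".
Within "mountain barrel", the head is "barrel" and the modifier is "mountain".
So the structure is [[mine stone] [[river [harbor leather]] [mountain barrel]]].

[[mine stone] [[river [harbor leather]] [mountain barrel]]]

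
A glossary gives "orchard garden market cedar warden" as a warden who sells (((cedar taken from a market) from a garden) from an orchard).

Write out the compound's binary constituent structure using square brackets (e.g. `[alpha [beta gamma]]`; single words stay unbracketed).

Overall it is a kind of warden; the modifier is "orchard garden market cedar".
"orchard garden market cedar" → head "cedar" (specifically "garden market cedar"), modifier "orchard".
"garden market cedar" → head "cedar" (specifically "market cedar"), modifier "garden".
"market cedar" → head "cedar", modifier "market".
Assembled: [[orchard [garden [market cedar]]] warden].

[[orchard [garden [market cedar]]] warden]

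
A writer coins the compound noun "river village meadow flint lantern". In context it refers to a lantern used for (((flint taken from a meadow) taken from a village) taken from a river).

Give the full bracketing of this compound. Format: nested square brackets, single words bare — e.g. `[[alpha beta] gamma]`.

[[river [village [meadow flint]]] lantern]

Overall it is a kind of lantern; the modifier is "river village meadow flint".
"river village meadow flint" → head "flint" (specifically "village meadow flint"), modifier "river".
"village meadow flint" → head "flint" (specifically "meadow flint"), modifier "village".
"meadow flint" → head "flint", modifier "meadow".
Assembled: [[river [village [meadow flint]]] lantern].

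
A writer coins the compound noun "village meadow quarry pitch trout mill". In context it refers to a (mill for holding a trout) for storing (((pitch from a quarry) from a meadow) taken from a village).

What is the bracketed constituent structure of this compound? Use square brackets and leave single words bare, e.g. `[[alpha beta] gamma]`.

[[village [meadow [quarry pitch]]] [trout mill]]

Overall it is a kind of mill (specifically "trout mill"); the modifier is "village meadow quarry pitch".
Within "village meadow quarry pitch", the head is "pitch" (specifically "meadow quarry pitch") and the modifier is "village".
Within "meadow quarry pitch", the head is "pitch" (specifically "quarry pitch") and the modifier is "meadow".
Within "quarry pitch", the head is "pitch" and the modifier is "quarry".
Within "trout mill", the head is "mill" and the modifier is "trout".
Assembled: [[village [meadow [quarry pitch]]] [trout mill]].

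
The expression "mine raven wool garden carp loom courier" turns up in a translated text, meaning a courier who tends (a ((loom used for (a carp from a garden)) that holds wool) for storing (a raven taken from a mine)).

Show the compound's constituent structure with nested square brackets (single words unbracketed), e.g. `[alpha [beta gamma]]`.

Overall it is a kind of courier; the modifier is "mine raven wool garden carp loom".
Inside "mine raven wool garden carp loom": head "loom" (specifically "wool garden carp loom"), modifier "mine raven".
Inside "mine raven": head "raven", modifier "mine".
Inside "wool garden carp loom": head "loom" (specifically "garden carp loom"), modifier "wool".
Inside "garden carp loom": head "loom", modifier "garden carp".
Inside "garden carp": head "carp", modifier "garden".
So the structure is [[[mine raven] [wool [[garden carp] loom]]] courier].

[[[mine raven] [wool [[garden carp] loom]]] courier]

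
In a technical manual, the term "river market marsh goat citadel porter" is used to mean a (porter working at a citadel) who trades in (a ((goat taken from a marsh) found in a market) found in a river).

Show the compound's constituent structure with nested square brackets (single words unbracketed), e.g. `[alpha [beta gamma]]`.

[[river [market [marsh goat]]] [citadel porter]]

Overall it is a kind of porter (specifically "citadel porter"); the modifier is "river market marsh goat".
"river market marsh goat" → head "goat" (specifically "market marsh goat"), modifier "river".
"market marsh goat" → head "goat" (specifically "marsh goat"), modifier "market".
"marsh goat" → head "goat", modifier "marsh".
"citadel porter" → head "porter", modifier "citadel".
Assembled: [[river [market [marsh goat]]] [citadel porter]].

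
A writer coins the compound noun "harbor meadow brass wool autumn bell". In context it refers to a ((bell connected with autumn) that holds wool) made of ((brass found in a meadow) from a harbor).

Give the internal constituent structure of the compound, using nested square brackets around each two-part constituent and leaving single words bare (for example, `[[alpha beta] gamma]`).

At the top level: head "bell" (specifically "wool autumn bell"); modifier "harbor meadow brass".
Within "harbor meadow brass", the head is "brass" (specifically "meadow brass") and the modifier is "harbor".
Within "meadow brass", the head is "brass" and the modifier is "meadow".
Within "wool autumn bell", the head is "bell" (specifically "autumn bell") and the modifier is "wool".
Within "autumn bell", the head is "bell" and the modifier is "autumn".
So the structure is [[harbor [meadow brass]] [wool [autumn bell]]].

[[harbor [meadow brass]] [wool [autumn bell]]]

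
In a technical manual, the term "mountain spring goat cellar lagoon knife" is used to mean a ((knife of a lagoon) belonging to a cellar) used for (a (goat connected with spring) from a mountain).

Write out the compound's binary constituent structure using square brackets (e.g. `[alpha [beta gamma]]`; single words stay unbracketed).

At the top level: head "knife" (specifically "cellar lagoon knife"); modifier "mountain spring goat".
Within "mountain spring goat", the head is "goat" (specifically "spring goat") and the modifier is "mountain".
Within "spring goat", the head is "goat" and the modifier is "spring".
Within "cellar lagoon knife", the head is "knife" (specifically "lagoon knife") and the modifier is "cellar".
Within "lagoon knife", the head is "knife" and the modifier is "lagoon".
Putting it together: [[mountain [spring goat]] [cellar [lagoon knife]]].

[[mountain [spring goat]] [cellar [lagoon knife]]]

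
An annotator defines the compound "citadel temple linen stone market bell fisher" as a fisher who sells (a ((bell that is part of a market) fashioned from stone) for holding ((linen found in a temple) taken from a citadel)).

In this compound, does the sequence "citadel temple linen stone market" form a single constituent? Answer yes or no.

The top-level split is [citadel temple linen stone market bell] [fisher]; the full structure is [[[citadel [temple linen]] [stone [market bell]]] fisher].
"citadel temple linen stone market" straddles a constituent boundary, so it is not a single unit.

no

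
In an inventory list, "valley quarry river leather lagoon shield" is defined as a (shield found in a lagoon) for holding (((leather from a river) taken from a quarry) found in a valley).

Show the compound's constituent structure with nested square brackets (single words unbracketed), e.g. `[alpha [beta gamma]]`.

Whole compound: head "shield" (specifically "lagoon shield"), modifier "valley quarry river leather".
Inside "valley quarry river leather": head "leather" (specifically "quarry river leather"), modifier "valley".
Inside "quarry river leather": head "leather" (specifically "river leather"), modifier "quarry".
Inside "river leather": head "leather", modifier "river".
Inside "lagoon shield": head "shield", modifier "lagoon".
Putting it together: [[valley [quarry [river leather]]] [lagoon shield]].

[[valley [quarry [river leather]]] [lagoon shield]]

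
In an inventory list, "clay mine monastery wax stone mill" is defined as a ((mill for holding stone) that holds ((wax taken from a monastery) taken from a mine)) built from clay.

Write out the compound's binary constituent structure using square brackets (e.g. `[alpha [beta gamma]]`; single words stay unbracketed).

Whole compound: head "mill" (specifically "mine monastery wax stone mill"), modifier "clay".
Within "mine monastery wax stone mill", the head is "mill" (specifically "stone mill") and the modifier is "mine monastery wax".
Within "mine monastery wax", the head is "wax" (specifically "monastery wax") and the modifier is "mine".
Within "monastery wax", the head is "wax" and the modifier is "monastery".
Within "stone mill", the head is "mill" and the modifier is "stone".
So the structure is [clay [[mine [monastery wax]] [stone mill]]].

[clay [[mine [monastery wax]] [stone mill]]]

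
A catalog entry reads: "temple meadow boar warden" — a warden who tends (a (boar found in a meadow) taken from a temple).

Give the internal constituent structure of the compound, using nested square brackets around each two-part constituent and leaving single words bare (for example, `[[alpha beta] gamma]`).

[[temple [meadow boar]] warden]

The outermost head in the paraphrase is "warden", modified by "temple meadow boar".
"temple meadow boar" → head "boar" (specifically "meadow boar"), modifier "temple".
"meadow boar" → head "boar", modifier "meadow".
So the structure is [[temple [meadow boar]] warden].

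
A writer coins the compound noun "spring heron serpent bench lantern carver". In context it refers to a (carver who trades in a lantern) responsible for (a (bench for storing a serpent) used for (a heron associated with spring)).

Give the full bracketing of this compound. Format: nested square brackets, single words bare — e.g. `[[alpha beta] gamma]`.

[[[spring heron] [serpent bench]] [lantern carver]]

Overall it is a kind of carver (specifically "lantern carver"); the modifier is "spring heron serpent bench".
Within "spring heron serpent bench", the head is "bench" (specifically "serpent bench") and the modifier is "spring heron".
Within "spring heron", the head is "heron" and the modifier is "spring".
Within "serpent bench", the head is "bench" and the modifier is "serpent".
Within "lantern carver", the head is "carver" and the modifier is "lantern".
Assembled: [[[spring heron] [serpent bench]] [lantern carver]].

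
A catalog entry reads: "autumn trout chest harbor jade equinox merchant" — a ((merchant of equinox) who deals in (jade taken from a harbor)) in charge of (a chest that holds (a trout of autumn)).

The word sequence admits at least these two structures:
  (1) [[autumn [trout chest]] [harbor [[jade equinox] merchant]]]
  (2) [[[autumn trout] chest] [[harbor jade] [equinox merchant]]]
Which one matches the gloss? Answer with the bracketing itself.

[[[autumn trout] chest] [[harbor jade] [equinox merchant]]]

The paraphrase's head is the "merchant" part ("harbor jade equinox merchant"); its modifier is "autumn trout chest".
That top-level split, carried through the inner groups, gives [[[autumn trout] chest] [[harbor jade] [equinox merchant]]].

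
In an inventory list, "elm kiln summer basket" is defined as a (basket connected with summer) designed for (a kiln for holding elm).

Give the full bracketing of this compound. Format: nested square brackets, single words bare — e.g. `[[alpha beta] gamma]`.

[[elm kiln] [summer basket]]

Overall it is a kind of basket (specifically "summer basket"); the modifier is "elm kiln".
"elm kiln" → head "kiln", modifier "elm".
"summer basket" → head "basket", modifier "summer".
Assembled: [[elm kiln] [summer basket]].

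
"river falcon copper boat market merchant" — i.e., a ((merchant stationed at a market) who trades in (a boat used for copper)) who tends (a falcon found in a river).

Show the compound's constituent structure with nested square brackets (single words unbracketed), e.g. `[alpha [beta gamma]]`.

[[river falcon] [[copper boat] [market merchant]]]

Whole compound: head "merchant" (specifically "copper boat market merchant"), modifier "river falcon".
"river falcon" → head "falcon", modifier "river".
"copper boat market merchant" → head "merchant" (specifically "market merchant"), modifier "copper boat".
"copper boat" → head "boat", modifier "copper".
"market merchant" → head "merchant", modifier "market".
So the structure is [[river falcon] [[copper boat] [market merchant]]].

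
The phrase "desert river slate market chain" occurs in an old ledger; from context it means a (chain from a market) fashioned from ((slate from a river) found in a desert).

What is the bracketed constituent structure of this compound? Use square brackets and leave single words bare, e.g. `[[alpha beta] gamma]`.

[[desert [river slate]] [market chain]]

Overall it is a kind of chain (specifically "market chain"); the modifier is "desert river slate".
Within "desert river slate", the head is "slate" (specifically "river slate") and the modifier is "desert".
Within "river slate", the head is "slate" and the modifier is "river".
Within "market chain", the head is "chain" and the modifier is "market".
Assembled: [[desert [river slate]] [market chain]].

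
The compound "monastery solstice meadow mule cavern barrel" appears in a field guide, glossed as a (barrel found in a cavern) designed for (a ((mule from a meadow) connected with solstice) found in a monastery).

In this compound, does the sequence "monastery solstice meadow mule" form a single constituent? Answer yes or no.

yes

The paraphrase groups the words so that "monastery solstice meadow mule" is one unit: it corresponds to a single parenthesized sub-phrase.
The full structure is [[monastery [solstice [meadow mule]]] [cavern barrel]], in which [monastery solstice meadow mule] is a constituent.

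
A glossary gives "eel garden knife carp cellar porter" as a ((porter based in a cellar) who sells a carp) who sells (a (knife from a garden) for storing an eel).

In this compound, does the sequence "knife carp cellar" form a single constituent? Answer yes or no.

no

The top-level split is [eel garden knife] [carp cellar porter]; the full structure is [[eel [garden knife]] [carp [cellar porter]]].
"knife carp cellar" straddles a constituent boundary, so it is not a single unit.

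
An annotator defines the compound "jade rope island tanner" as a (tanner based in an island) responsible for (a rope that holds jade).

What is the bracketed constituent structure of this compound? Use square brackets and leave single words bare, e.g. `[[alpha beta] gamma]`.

[[jade rope] [island tanner]]

Whole compound: head "tanner" (specifically "island tanner"), modifier "jade rope".
Inside "jade rope": head "rope", modifier "jade".
Inside "island tanner": head "tanner", modifier "island".
Assembled: [[jade rope] [island tanner]].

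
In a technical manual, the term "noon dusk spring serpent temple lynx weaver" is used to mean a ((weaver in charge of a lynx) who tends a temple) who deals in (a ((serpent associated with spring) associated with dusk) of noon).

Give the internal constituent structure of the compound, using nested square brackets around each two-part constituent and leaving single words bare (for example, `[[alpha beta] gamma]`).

The outermost head in the paraphrase is "weaver" (specifically "temple lynx weaver"), modified by "noon dusk spring serpent".
Within "noon dusk spring serpent", the head is "serpent" (specifically "dusk spring serpent") and the modifier is "noon".
Within "dusk spring serpent", the head is "serpent" (specifically "spring serpent") and the modifier is "dusk".
Within "spring serpent", the head is "serpent" and the modifier is "spring".
Within "temple lynx weaver", the head is "weaver" (specifically "lynx weaver") and the modifier is "temple".
Within "lynx weaver", the head is "weaver" and the modifier is "lynx".
Assembled: [[noon [dusk [spring serpent]]] [temple [lynx weaver]]].

[[noon [dusk [spring serpent]]] [temple [lynx weaver]]]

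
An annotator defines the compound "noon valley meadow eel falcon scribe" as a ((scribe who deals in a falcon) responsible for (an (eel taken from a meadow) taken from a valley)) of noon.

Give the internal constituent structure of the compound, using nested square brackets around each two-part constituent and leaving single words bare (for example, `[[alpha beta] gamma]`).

[noon [[valley [meadow eel]] [falcon scribe]]]

At the top level: head "scribe" (specifically "valley meadow eel falcon scribe"); modifier "noon".
Inside "valley meadow eel falcon scribe": head "scribe" (specifically "falcon scribe"), modifier "valley meadow eel".
Inside "valley meadow eel": head "eel" (specifically "meadow eel"), modifier "valley".
Inside "meadow eel": head "eel", modifier "meadow".
Inside "falcon scribe": head "scribe", modifier "falcon".
So the structure is [noon [[valley [meadow eel]] [falcon scribe]]].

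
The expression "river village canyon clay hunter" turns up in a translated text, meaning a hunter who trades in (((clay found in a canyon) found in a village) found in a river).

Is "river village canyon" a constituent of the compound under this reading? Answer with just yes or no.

no

The top-level split is [river village canyon clay] [hunter]; the full structure is [[river [village [canyon clay]]] hunter].
"river village canyon" straddles a constituent boundary, so it is not a single unit.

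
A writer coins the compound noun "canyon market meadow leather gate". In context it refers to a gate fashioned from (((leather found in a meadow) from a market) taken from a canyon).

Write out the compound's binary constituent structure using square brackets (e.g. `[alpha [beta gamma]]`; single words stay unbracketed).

Whole compound: head "gate", modifier "canyon market meadow leather".
Inside "canyon market meadow leather": head "leather" (specifically "market meadow leather"), modifier "canyon".
Inside "market meadow leather": head "leather" (specifically "meadow leather"), modifier "market".
Inside "meadow leather": head "leather", modifier "meadow".
So the structure is [[canyon [market [meadow leather]]] gate].

[[canyon [market [meadow leather]]] gate]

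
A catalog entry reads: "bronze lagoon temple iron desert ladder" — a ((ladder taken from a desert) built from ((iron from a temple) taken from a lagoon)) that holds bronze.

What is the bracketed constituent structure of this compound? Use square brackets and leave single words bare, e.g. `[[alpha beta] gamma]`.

[bronze [[lagoon [temple iron]] [desert ladder]]]

Whole compound: head "ladder" (specifically "lagoon temple iron desert ladder"), modifier "bronze".
Within "lagoon temple iron desert ladder", the head is "ladder" (specifically "desert ladder") and the modifier is "lagoon temple iron".
Within "lagoon temple iron", the head is "iron" (specifically "temple iron") and the modifier is "lagoon".
Within "temple iron", the head is "iron" and the modifier is "temple".
Within "desert ladder", the head is "ladder" and the modifier is "desert".
So the structure is [bronze [[lagoon [temple iron]] [desert ladder]]].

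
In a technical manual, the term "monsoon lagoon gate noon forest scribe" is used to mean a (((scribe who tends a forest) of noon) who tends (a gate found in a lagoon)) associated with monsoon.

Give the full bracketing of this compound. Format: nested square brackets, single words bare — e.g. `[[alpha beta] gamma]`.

[monsoon [[lagoon gate] [noon [forest scribe]]]]

At the top level: head "scribe" (specifically "lagoon gate noon forest scribe"); modifier "monsoon".
Within "lagoon gate noon forest scribe", the head is "scribe" (specifically "noon forest scribe") and the modifier is "lagoon gate".
Within "lagoon gate", the head is "gate" and the modifier is "lagoon".
Within "noon forest scribe", the head is "scribe" (specifically "forest scribe") and the modifier is "noon".
Within "forest scribe", the head is "scribe" and the modifier is "forest".
So the structure is [monsoon [[lagoon gate] [noon [forest scribe]]]].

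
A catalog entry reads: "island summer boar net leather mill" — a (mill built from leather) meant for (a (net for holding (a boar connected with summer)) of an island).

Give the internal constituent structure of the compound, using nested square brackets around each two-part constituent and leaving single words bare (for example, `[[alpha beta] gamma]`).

[[island [[summer boar] net]] [leather mill]]

Whole compound: head "mill" (specifically "leather mill"), modifier "island summer boar net".
"island summer boar net" → head "net" (specifically "summer boar net"), modifier "island".
"summer boar net" → head "net", modifier "summer boar".
"summer boar" → head "boar", modifier "summer".
"leather mill" → head "mill", modifier "leather".
Assembled: [[island [[summer boar] net]] [leather mill]].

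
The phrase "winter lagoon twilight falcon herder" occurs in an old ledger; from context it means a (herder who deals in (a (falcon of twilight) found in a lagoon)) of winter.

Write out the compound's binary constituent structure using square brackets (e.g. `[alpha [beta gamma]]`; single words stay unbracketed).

Overall it is a kind of herder (specifically "lagoon twilight falcon herder"); the modifier is "winter".
Inside "lagoon twilight falcon herder": head "herder", modifier "lagoon twilight falcon".
Inside "lagoon twilight falcon": head "falcon" (specifically "twilight falcon"), modifier "lagoon".
Inside "twilight falcon": head "falcon", modifier "twilight".
Putting it together: [winter [[lagoon [twilight falcon]] herder]].

[winter [[lagoon [twilight falcon]] herder]]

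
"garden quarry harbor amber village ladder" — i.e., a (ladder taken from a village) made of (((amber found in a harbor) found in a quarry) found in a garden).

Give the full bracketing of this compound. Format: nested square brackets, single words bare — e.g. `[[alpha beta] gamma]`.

The outermost head in the paraphrase is "ladder" (specifically "village ladder"), modified by "garden quarry harbor amber".
Within "garden quarry harbor amber", the head is "amber" (specifically "quarry harbor amber") and the modifier is "garden".
Within "quarry harbor amber", the head is "amber" (specifically "harbor amber") and the modifier is "quarry".
Within "harbor amber", the head is "amber" and the modifier is "harbor".
Within "village ladder", the head is "ladder" and the modifier is "village".
Putting it together: [[garden [quarry [harbor amber]]] [village ladder]].

[[garden [quarry [harbor amber]]] [village ladder]]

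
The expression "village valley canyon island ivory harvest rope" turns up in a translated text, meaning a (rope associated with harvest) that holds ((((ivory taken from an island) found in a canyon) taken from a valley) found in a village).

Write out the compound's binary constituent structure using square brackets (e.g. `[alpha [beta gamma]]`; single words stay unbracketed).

[[village [valley [canyon [island ivory]]]] [harvest rope]]

The outermost head in the paraphrase is "rope" (specifically "harvest rope"), modified by "village valley canyon island ivory".
Inside "village valley canyon island ivory": head "ivory" (specifically "valley canyon island ivory"), modifier "village".
Inside "valley canyon island ivory": head "ivory" (specifically "canyon island ivory"), modifier "valley".
Inside "canyon island ivory": head "ivory" (specifically "island ivory"), modifier "canyon".
Inside "island ivory": head "ivory", modifier "island".
Inside "harvest rope": head "rope", modifier "harvest".
So the structure is [[village [valley [canyon [island ivory]]]] [harvest rope]].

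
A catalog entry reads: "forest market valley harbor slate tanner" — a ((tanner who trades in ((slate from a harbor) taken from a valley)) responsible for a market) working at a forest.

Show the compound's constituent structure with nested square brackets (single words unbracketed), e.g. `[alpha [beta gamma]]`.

[forest [market [[valley [harbor slate]] tanner]]]

Whole compound: head "tanner" (specifically "market valley harbor slate tanner"), modifier "forest".
Within "market valley harbor slate tanner", the head is "tanner" (specifically "valley harbor slate tanner") and the modifier is "market".
Within "valley harbor slate tanner", the head is "tanner" and the modifier is "valley harbor slate".
Within "valley harbor slate", the head is "slate" (specifically "harbor slate") and the modifier is "valley".
Within "harbor slate", the head is "slate" and the modifier is "harbor".
So the structure is [forest [market [[valley [harbor slate]] tanner]]].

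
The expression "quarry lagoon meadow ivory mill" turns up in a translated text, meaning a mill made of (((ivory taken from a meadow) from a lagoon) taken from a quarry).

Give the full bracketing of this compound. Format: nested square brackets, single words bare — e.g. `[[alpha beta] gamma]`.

At the top level: head "mill"; modifier "quarry lagoon meadow ivory".
"quarry lagoon meadow ivory" → head "ivory" (specifically "lagoon meadow ivory"), modifier "quarry".
"lagoon meadow ivory" → head "ivory" (specifically "meadow ivory"), modifier "lagoon".
"meadow ivory" → head "ivory", modifier "meadow".
Putting it together: [[quarry [lagoon [meadow ivory]]] mill].

[[quarry [lagoon [meadow ivory]]] mill]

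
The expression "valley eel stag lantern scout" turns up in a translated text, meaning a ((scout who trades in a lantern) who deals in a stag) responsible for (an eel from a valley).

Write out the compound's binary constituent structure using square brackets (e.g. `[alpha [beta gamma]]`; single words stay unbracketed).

[[valley eel] [stag [lantern scout]]]

Whole compound: head "scout" (specifically "stag lantern scout"), modifier "valley eel".
Inside "valley eel": head "eel", modifier "valley".
Inside "stag lantern scout": head "scout" (specifically "lantern scout"), modifier "stag".
Inside "lantern scout": head "scout", modifier "lantern".
Assembled: [[valley eel] [stag [lantern scout]]].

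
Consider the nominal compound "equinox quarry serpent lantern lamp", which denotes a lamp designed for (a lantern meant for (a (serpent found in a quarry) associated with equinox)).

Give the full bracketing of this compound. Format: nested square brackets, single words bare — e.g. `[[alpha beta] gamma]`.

[[[equinox [quarry serpent]] lantern] lamp]

The outermost head in the paraphrase is "lamp", modified by "equinox quarry serpent lantern".
"equinox quarry serpent lantern" → head "lantern", modifier "equinox quarry serpent".
"equinox quarry serpent" → head "serpent" (specifically "quarry serpent"), modifier "equinox".
"quarry serpent" → head "serpent", modifier "quarry".
Putting it together: [[[equinox [quarry serpent]] lantern] lamp].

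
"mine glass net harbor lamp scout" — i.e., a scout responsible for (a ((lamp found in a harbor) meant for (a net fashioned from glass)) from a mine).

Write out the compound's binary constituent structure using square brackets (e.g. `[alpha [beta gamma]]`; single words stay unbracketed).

Whole compound: head "scout", modifier "mine glass net harbor lamp".
Inside "mine glass net harbor lamp": head "lamp" (specifically "glass net harbor lamp"), modifier "mine".
Inside "glass net harbor lamp": head "lamp" (specifically "harbor lamp"), modifier "glass net".
Inside "glass net": head "net", modifier "glass".
Inside "harbor lamp": head "lamp", modifier "harbor".
So the structure is [[mine [[glass net] [harbor lamp]]] scout].

[[mine [[glass net] [harbor lamp]]] scout]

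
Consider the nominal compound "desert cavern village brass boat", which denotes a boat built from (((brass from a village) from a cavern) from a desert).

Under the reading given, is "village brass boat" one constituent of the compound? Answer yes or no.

The top-level split is [desert cavern village brass] [boat]; the full structure is [[desert [cavern [village brass]]] boat].
"village brass boat" straddles a constituent boundary, so it is not a single unit.

no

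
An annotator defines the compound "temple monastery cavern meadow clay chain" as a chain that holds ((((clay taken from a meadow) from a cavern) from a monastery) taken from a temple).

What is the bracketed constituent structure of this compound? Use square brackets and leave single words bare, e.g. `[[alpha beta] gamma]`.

[[temple [monastery [cavern [meadow clay]]]] chain]

At the top level: head "chain"; modifier "temple monastery cavern meadow clay".
Within "temple monastery cavern meadow clay", the head is "clay" (specifically "monastery cavern meadow clay") and the modifier is "temple".
Within "monastery cavern meadow clay", the head is "clay" (specifically "cavern meadow clay") and the modifier is "monastery".
Within "cavern meadow clay", the head is "clay" (specifically "meadow clay") and the modifier is "cavern".
Within "meadow clay", the head is "clay" and the modifier is "meadow".
Assembled: [[temple [monastery [cavern [meadow clay]]]] chain].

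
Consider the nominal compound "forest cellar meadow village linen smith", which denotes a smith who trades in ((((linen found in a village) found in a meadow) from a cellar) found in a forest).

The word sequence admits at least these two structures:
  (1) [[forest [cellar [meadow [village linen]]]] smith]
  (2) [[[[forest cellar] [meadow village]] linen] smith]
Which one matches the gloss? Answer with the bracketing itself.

[[forest [cellar [meadow [village linen]]]] smith]

The paraphrase's head is the "smith" part ("smith"); its modifier is "forest cellar meadow village linen".
That top-level split, carried through the inner groups, gives [[forest [cellar [meadow [village linen]]]] smith].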